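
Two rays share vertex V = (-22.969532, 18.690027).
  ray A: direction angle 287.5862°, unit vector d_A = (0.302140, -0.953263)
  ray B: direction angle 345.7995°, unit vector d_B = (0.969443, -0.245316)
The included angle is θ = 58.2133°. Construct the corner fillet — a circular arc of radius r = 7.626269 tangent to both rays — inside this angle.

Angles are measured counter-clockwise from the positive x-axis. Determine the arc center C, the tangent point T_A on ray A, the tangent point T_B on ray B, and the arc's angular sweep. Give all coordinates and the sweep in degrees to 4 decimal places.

bisector direction at 316.6929° = (0.727687,-0.685909)
center distance |VC| = r/sin(θ/2) = 7.626269/sin(29.1066°) = 15.677821
C = V + |VC|·bis = (-11.5610,7.9365)
T_A = V + ((C−V)·d_A)·d_A = V + 13.6980·d_A = (-18.8308,5.6323)
T_B = V + ((C−V)·d_B)·d_B = V + 13.6980·d_B = (-9.6901,15.3297)
sweep = 180° − θ = 121.7867°

center=(-11.5610,7.9365) T_A=(-18.8308,5.6323) T_B=(-9.6901,15.3297) sweep=121.7867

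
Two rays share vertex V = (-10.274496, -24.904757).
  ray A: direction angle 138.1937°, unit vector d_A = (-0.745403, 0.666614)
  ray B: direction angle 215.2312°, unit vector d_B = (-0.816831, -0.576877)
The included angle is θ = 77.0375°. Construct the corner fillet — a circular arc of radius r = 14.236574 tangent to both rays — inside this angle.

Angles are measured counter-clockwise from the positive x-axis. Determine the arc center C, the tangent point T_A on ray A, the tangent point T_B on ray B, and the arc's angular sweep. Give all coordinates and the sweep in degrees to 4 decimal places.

center=(-33.0969,-23.5938) T_A=(-23.6066,-12.9818) T_B=(-24.8842,-35.2227) sweep=102.9625

bisector direction at 176.7124° = (-0.998354,0.057347)
center distance |VC| = r/sin(θ/2) = 14.236574/sin(38.5187°) = 22.860057
C = V + |VC|·bis = (-33.0969,-23.5938)
T_A = V + ((C−V)·d_A)·d_A = V + 17.8858·d_A = (-23.6066,-12.9818)
T_B = V + ((C−V)·d_B)·d_B = V + 17.8858·d_B = (-24.8842,-35.2227)
sweep = 180° − θ = 102.9625°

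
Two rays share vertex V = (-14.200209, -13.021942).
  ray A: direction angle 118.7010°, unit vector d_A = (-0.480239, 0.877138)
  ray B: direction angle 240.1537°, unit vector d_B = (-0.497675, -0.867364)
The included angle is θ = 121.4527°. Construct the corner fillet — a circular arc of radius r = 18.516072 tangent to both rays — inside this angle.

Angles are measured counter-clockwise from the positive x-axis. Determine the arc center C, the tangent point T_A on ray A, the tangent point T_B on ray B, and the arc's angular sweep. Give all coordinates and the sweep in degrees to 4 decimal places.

center=(-35.4260,-12.8098) T_A=(-19.1849,-3.9177) T_B=(-19.3658,-22.0248) sweep=58.5473

bisector direction at 179.4273° = (-0.999950,0.009994)
center distance |VC| = r/sin(θ/2) = 18.516072/sin(60.7263°) = 21.226865
C = V + |VC|·bis = (-35.4260,-12.8098)
T_A = V + ((C−V)·d_A)·d_A = V + 10.3795·d_A = (-19.1849,-3.9177)
T_B = V + ((C−V)·d_B)·d_B = V + 10.3795·d_B = (-19.3658,-22.0248)
sweep = 180° − θ = 58.5473°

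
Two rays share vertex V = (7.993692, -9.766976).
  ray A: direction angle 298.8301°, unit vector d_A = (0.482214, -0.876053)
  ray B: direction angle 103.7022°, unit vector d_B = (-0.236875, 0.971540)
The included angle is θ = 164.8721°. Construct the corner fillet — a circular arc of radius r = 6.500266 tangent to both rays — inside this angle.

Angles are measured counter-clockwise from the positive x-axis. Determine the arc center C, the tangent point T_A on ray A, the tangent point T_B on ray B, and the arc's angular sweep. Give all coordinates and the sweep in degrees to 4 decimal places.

center=(14.1045,-7.3886) T_A=(8.4099,-10.5231) T_B=(7.7892,-8.9284) sweep=15.1279

bisector direction at 21.2662° = (0.931906,0.362701)
center distance |VC| = r/sin(θ/2) = 6.500266/sin(82.4360°) = 6.557324
C = V + |VC|·bis = (14.1045,-7.3886)
T_A = V + ((C−V)·d_A)·d_A = V + 0.8632·d_A = (8.4099,-10.5231)
T_B = V + ((C−V)·d_B)·d_B = V + 0.8632·d_B = (7.7892,-8.9284)
sweep = 180° − θ = 15.1279°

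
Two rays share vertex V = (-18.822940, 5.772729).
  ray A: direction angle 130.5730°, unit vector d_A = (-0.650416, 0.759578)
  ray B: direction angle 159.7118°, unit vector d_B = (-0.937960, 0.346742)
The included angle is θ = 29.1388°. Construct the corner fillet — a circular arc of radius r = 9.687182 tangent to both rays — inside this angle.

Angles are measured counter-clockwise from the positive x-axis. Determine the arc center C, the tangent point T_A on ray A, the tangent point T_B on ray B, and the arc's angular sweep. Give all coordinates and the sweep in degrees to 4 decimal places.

bisector direction at 145.1424° = (-0.820575,0.571539)
center distance |VC| = r/sin(θ/2) = 9.687182/sin(14.5694°) = 38.509584
C = V + |VC|·bis = (-50.4229,27.7824)
T_A = V + ((C−V)·d_A)·d_A = V + 37.2713·d_A = (-43.0648,34.0832)
T_B = V + ((C−V)·d_B)·d_B = V + 37.2713·d_B = (-53.7819,18.6963)
sweep = 180° − θ = 150.8612°

center=(-50.4229,27.7824) T_A=(-43.0648,34.0832) T_B=(-53.7819,18.6963) sweep=150.8612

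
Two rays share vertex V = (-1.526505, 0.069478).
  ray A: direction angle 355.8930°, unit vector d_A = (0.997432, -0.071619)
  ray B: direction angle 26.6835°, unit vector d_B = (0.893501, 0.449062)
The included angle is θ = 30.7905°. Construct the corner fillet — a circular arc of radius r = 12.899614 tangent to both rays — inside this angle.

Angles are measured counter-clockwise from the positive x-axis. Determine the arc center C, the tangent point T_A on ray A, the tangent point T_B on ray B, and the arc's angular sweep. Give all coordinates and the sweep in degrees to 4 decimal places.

center=(46.1240,9.5808) T_A=(45.2001,-3.2857) T_B=(40.3313,21.1066) sweep=149.2095

bisector direction at 11.2882° = (0.980655,0.195745)
center distance |VC| = r/sin(θ/2) = 12.899614/sin(15.3953°) = 48.590474
C = V + |VC|·bis = (46.1240,9.5808)
T_A = V + ((C−V)·d_A)·d_A = V + 46.8469·d_A = (45.2001,-3.2857)
T_B = V + ((C−V)·d_B)·d_B = V + 46.8469·d_B = (40.3313,21.1066)
sweep = 180° − θ = 149.2095°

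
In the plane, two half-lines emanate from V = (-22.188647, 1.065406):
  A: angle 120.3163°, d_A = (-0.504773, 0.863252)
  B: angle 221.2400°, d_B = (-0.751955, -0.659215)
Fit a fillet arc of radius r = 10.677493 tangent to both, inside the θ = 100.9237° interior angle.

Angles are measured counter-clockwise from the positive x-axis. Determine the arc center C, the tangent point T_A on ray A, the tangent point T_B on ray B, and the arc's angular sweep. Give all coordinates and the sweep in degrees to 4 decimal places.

center=(-35.8550,3.2842) T_A=(-26.6376,8.6739) T_B=(-28.8162,-4.7448) sweep=79.0763

bisector direction at 170.7782° = (-0.987075,0.160258)
center distance |VC| = r/sin(θ/2) = 10.677493/sin(50.4618°) = 13.845281
C = V + |VC|·bis = (-35.8550,3.2842)
T_A = V + ((C−V)·d_A)·d_A = V + 8.8138·d_A = (-26.6376,8.6739)
T_B = V + ((C−V)·d_B)·d_B = V + 8.8138·d_B = (-28.8162,-4.7448)
sweep = 180° − θ = 79.0763°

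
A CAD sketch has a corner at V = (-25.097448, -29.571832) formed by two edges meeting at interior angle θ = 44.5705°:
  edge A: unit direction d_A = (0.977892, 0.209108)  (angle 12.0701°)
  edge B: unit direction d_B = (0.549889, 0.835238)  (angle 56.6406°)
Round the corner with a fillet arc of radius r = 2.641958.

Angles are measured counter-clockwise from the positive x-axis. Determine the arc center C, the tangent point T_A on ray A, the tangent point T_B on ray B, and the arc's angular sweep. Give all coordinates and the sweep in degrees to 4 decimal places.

center=(-19.3459,-25.6403) T_A=(-18.7935,-28.2238) T_B=(-21.5526,-24.1875) sweep=135.4295

bisector direction at 34.3554° = (0.825554,0.564324)
center distance |VC| = r/sin(θ/2) = 2.641958/sin(22.2853°) = 6.966859
C = V + |VC|·bis = (-19.3459,-25.6403)
T_A = V + ((C−V)·d_A)·d_A = V + 6.4465·d_A = (-18.7935,-28.2238)
T_B = V + ((C−V)·d_B)·d_B = V + 6.4465·d_B = (-21.5526,-24.1875)
sweep = 180° − θ = 135.4295°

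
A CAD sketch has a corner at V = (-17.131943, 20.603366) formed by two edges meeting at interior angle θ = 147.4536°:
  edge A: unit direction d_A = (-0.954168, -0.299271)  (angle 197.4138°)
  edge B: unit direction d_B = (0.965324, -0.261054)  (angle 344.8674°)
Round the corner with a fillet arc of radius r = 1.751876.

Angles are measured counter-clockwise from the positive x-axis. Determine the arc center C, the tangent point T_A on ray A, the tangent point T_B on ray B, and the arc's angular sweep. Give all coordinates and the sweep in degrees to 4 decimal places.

bisector direction at 271.1406° = (0.019906,-0.999802)
center distance |VC| = r/sin(θ/2) = 1.751876/sin(73.7268°) = 1.824992
C = V + |VC|·bis = (-17.0956,18.7787)
T_A = V + ((C−V)·d_A)·d_A = V + 0.5114·d_A = (-17.6199,20.4503)
T_B = V + ((C−V)·d_B)·d_B = V + 0.5114·d_B = (-16.6383,20.4699)
sweep = 180° − θ = 32.5464°

center=(-17.0956,18.7787) T_A=(-17.6199,20.4503) T_B=(-16.6383,20.4699) sweep=32.5464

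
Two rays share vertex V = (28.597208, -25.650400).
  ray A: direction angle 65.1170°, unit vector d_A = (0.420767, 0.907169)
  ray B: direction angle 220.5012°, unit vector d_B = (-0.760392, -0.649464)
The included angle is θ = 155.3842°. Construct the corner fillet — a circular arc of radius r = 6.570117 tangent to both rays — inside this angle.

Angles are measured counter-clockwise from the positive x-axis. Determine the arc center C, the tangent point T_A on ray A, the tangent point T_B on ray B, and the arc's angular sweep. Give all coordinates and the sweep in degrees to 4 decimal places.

bisector direction at 142.8091° = (-0.796626,0.604473)
center distance |VC| = r/sin(θ/2) = 6.570117/sin(77.6921°) = 6.724676
C = V + |VC|·bis = (23.2402,-21.5855)
T_A = V + ((C−V)·d_A)·d_A = V + 1.4335·d_A = (29.2004,-24.3500)
T_B = V + ((C−V)·d_B)·d_B = V + 1.4335·d_B = (27.5072,-26.5814)
sweep = 180° − θ = 24.6158°

center=(23.2402,-21.5855) T_A=(29.2004,-24.3500) T_B=(27.5072,-26.5814) sweep=24.6158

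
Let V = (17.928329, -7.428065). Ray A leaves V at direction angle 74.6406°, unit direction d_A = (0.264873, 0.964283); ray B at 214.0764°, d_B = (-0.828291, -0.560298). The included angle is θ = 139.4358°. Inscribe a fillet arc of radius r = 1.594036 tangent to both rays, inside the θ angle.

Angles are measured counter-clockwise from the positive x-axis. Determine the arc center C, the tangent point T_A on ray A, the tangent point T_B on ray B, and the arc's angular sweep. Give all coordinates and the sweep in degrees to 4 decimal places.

bisector direction at 144.3585° = (-0.812679,0.582712)
center distance |VC| = r/sin(θ/2) = 1.594036/sin(69.7179°) = 1.699404
C = V + |VC|·bis = (16.5473,-6.4378)
T_A = V + ((C−V)·d_A)·d_A = V + 0.5891·d_A = (18.0844,-6.8600)
T_B = V + ((C−V)·d_B)·d_B = V + 0.5891·d_B = (17.4404,-7.7581)
sweep = 180° − θ = 40.5642°

center=(16.5473,-6.4378) T_A=(18.0844,-6.8600) T_B=(17.4404,-7.7581) sweep=40.5642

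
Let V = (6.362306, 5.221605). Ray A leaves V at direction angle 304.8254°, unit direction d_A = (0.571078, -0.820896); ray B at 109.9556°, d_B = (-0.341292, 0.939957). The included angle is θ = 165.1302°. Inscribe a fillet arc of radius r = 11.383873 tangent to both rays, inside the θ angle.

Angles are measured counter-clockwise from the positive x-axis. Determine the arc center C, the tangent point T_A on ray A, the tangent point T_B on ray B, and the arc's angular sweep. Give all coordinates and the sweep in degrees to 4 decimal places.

center=(16.5557,10.5032) T_A=(7.2107,4.0021) T_B=(5.8553,6.6180) sweep=14.8698

bisector direction at 27.3905° = (0.887892,0.460053)
center distance |VC| = r/sin(θ/2) = 11.383873/sin(82.5651°) = 11.480394
C = V + |VC|·bis = (16.5557,10.5032)
T_A = V + ((C−V)·d_A)·d_A = V + 1.4856·d_A = (7.2107,4.0021)
T_B = V + ((C−V)·d_B)·d_B = V + 1.4856·d_B = (5.8553,6.6180)
sweep = 180° − θ = 14.8698°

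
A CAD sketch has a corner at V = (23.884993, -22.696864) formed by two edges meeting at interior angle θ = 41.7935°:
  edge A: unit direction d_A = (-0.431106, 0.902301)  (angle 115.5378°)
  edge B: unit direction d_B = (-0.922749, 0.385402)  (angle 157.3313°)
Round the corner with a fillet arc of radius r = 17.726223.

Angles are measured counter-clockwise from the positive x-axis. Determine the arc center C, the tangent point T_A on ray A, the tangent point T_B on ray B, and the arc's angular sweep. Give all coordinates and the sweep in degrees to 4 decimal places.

bisector direction at 136.4346° = (-0.724588,0.689183)
center distance |VC| = r/sin(θ/2) = 17.726223/sin(20.8968°) = 49.697135
C = V + |VC|·bis = (-12.1249,11.5535)
T_A = V + ((C−V)·d_A)·d_A = V + 46.4283·d_A = (3.8695,19.1954)
T_B = V + ((C−V)·d_B)·d_B = V + 46.4283·d_B = (-18.9567,-4.8033)
sweep = 180° − θ = 138.2065°

center=(-12.1249,11.5535) T_A=(3.8695,19.1954) T_B=(-18.9567,-4.8033) sweep=138.2065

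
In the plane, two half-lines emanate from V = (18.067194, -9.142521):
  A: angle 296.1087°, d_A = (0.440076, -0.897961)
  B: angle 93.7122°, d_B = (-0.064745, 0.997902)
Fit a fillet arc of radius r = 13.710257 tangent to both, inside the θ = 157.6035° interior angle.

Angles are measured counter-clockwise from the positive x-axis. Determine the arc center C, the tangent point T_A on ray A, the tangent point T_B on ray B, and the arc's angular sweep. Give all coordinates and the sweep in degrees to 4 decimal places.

center=(31.5730,-5.5463) T_A=(19.2617,-11.5798) T_B=(17.8915,-6.4339) sweep=22.3965

bisector direction at 14.9104° = (0.966329,0.257309)
center distance |VC| = r/sin(θ/2) = 13.710257/sin(78.8017°) = 13.976352
C = V + |VC|·bis = (31.5730,-5.5463)
T_A = V + ((C−V)·d_A)·d_A = V + 2.7143·d_A = (19.2617,-11.5798)
T_B = V + ((C−V)·d_B)·d_B = V + 2.7143·d_B = (17.8915,-6.4339)
sweep = 180° − θ = 22.3965°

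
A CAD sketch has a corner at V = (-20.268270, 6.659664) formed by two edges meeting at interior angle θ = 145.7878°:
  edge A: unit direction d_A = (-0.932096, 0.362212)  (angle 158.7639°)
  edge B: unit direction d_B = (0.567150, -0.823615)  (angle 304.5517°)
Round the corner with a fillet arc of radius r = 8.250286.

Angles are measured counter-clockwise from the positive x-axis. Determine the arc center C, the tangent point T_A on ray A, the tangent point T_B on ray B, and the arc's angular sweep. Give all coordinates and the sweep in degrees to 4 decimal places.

bisector direction at 231.6578° = (-0.620357,-0.784320)
center distance |VC| = r/sin(θ/2) = 8.250286/sin(72.8939°) = 8.632158
C = V + |VC|·bis = (-25.6233,-0.1107)
T_A = V + ((C−V)·d_A)·d_A = V + 2.5391·d_A = (-22.6349,7.5793)
T_B = V + ((C−V)·d_B)·d_B = V + 2.5391·d_B = (-18.8282,4.5684)
sweep = 180° − θ = 34.2122°

center=(-25.6233,-0.1107) T_A=(-22.6349,7.5793) T_B=(-18.8282,4.5684) sweep=34.2122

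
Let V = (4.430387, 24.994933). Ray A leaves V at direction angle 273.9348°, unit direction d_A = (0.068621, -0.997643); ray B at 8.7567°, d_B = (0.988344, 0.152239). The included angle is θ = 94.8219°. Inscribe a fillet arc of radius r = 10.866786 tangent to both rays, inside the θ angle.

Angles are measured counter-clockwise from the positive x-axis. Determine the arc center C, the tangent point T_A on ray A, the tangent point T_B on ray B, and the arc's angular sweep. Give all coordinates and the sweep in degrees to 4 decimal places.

center=(15.9570,15.7755) T_A=(5.1158,15.0298) T_B=(14.3026,26.5156) sweep=85.1781

bisector direction at 321.3458° = (0.780929,-0.624619)
center distance |VC| = r/sin(θ/2) = 10.866786/sin(47.4109°) = 14.760114
C = V + |VC|·bis = (15.9570,15.7755)
T_A = V + ((C−V)·d_A)·d_A = V + 9.9887·d_A = (5.1158,15.0298)
T_B = V + ((C−V)·d_B)·d_B = V + 9.9887·d_B = (14.3026,26.5156)
sweep = 180° − θ = 85.1781°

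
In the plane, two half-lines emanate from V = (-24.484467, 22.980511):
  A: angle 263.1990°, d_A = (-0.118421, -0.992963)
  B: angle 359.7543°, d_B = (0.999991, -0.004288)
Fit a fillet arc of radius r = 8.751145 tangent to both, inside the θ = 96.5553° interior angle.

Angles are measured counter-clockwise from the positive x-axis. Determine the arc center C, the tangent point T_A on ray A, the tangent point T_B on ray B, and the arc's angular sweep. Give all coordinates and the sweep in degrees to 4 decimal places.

center=(-16.7190,14.1960) T_A=(-25.4085,15.2323) T_B=(-16.6814,22.9470) sweep=83.4447

bisector direction at 311.4767° = (0.662315,-0.749226)
center distance |VC| = r/sin(θ/2) = 8.751145/sin(48.2777°) = 11.724806
C = V + |VC|·bis = (-16.7190,14.1960)
T_A = V + ((C−V)·d_A)·d_A = V + 7.8031·d_A = (-25.4085,15.2323)
T_B = V + ((C−V)·d_B)·d_B = V + 7.8031·d_B = (-16.6814,22.9470)
sweep = 180° − θ = 83.4447°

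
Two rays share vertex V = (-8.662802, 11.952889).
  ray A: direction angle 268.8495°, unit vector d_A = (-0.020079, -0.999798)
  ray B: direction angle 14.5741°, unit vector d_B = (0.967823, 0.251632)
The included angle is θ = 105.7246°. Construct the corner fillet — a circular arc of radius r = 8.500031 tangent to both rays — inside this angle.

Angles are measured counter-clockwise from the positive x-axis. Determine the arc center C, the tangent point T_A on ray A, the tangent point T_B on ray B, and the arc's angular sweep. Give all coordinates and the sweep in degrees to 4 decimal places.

bisector direction at 321.7118° = (0.784904,-0.619617)
center distance |VC| = r/sin(θ/2) = 8.500031/sin(52.8623°) = 10.662533
C = V + |VC|·bis = (-0.2937,5.3462)
T_A = V + ((C−V)·d_A)·d_A = V + 6.4373·d_A = (-8.7921,5.5169)
T_B = V + ((C−V)·d_B)·d_B = V + 6.4373·d_B = (-2.4326,13.5727)
sweep = 180° − θ = 74.2754°

center=(-0.2937,5.3462) T_A=(-8.7921,5.5169) T_B=(-2.4326,13.5727) sweep=74.2754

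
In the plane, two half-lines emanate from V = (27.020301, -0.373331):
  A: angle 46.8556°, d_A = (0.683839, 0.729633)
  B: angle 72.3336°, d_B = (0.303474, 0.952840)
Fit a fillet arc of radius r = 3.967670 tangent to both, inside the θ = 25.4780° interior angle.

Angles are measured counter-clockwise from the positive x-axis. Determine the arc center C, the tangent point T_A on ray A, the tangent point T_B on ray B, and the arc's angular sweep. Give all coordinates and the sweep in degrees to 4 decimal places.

center=(36.1269,15.1451) T_A=(39.0218,12.4319) T_B=(32.3463,16.3492) sweep=154.5220

bisector direction at 59.5946° = (0.506115,0.862466)
center distance |VC| = r/sin(θ/2) = 3.967670/sin(12.7390°) = 17.993138
C = V + |VC|·bis = (36.1269,15.1451)
T_A = V + ((C−V)·d_A)·d_A = V + 17.5502·d_A = (39.0218,12.4319)
T_B = V + ((C−V)·d_B)·d_B = V + 17.5502·d_B = (32.3463,16.3492)
sweep = 180° − θ = 154.5220°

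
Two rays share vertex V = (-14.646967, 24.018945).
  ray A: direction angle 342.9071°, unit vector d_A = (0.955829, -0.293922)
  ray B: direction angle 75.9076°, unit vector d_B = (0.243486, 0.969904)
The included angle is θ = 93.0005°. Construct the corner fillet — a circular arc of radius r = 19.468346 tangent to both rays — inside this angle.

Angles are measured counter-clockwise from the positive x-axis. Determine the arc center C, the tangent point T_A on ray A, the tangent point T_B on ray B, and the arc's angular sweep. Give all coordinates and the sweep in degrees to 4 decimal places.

center=(8.7338,37.1973) T_A=(3.0116,18.5889) T_B=(-10.1487,41.9375) sweep=86.9995

bisector direction at 29.4074° = (0.871151,0.491016)
center distance |VC| = r/sin(θ/2) = 19.468346/sin(46.5003°) = 26.838921
C = V + |VC|·bis = (8.7338,37.1973)
T_A = V + ((C−V)·d_A)·d_A = V + 18.4746·d_A = (3.0116,18.5889)
T_B = V + ((C−V)·d_B)·d_B = V + 18.4746·d_B = (-10.1487,41.9375)
sweep = 180° − θ = 86.9995°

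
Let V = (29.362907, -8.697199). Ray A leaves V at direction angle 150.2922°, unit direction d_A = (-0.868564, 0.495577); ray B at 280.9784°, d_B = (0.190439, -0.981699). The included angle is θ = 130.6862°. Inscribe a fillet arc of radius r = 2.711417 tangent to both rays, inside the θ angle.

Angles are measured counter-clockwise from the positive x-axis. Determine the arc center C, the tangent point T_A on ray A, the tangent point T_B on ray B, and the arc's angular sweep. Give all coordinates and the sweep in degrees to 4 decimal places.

bisector direction at 215.6353° = (-0.812742,-0.582624)
center distance |VC| = r/sin(θ/2) = 2.711417/sin(65.3431°) = 2.983440
C = V + |VC|·bis = (26.9381,-10.4354)
T_A = V + ((C−V)·d_A)·d_A = V + 1.2446·d_A = (28.2819,-8.0804)
T_B = V + ((C−V)·d_B)·d_B = V + 1.2446·d_B = (29.5999,-9.9191)
sweep = 180° − θ = 49.3138°

center=(26.9381,-10.4354) T_A=(28.2819,-8.0804) T_B=(29.5999,-9.9191) sweep=49.3138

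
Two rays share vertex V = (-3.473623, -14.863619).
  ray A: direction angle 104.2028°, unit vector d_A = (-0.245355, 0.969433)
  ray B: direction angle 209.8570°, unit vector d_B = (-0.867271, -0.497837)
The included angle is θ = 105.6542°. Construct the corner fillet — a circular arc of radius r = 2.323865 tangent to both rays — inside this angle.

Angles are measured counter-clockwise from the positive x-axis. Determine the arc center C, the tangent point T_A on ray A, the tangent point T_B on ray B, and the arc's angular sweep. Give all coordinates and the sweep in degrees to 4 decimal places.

center=(-6.1588,-13.7255) T_A=(-3.9060,-13.1553) T_B=(-5.0019,-15.7409) sweep=74.3458

bisector direction at 157.0299° = (-0.920709,0.390251)
center distance |VC| = r/sin(θ/2) = 2.323865/sin(52.8271°) = 2.916439
C = V + |VC|·bis = (-6.1588,-13.7255)
T_A = V + ((C−V)·d_A)·d_A = V + 1.7622·d_A = (-3.9060,-13.1553)
T_B = V + ((C−V)·d_B)·d_B = V + 1.7622·d_B = (-5.0019,-15.7409)
sweep = 180° − θ = 74.3458°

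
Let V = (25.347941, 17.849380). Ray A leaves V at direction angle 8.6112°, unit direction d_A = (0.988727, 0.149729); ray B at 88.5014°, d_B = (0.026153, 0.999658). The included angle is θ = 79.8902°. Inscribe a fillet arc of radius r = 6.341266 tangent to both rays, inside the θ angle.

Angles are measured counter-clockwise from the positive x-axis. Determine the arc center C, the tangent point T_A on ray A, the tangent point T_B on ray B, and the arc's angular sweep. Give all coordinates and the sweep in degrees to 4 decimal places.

bisector direction at 48.5563° = (0.661884,0.749606)
center distance |VC| = r/sin(θ/2) = 6.341266/sin(39.9451°) = 9.876541
C = V + |VC|·bis = (31.8851,25.2529)
T_A = V + ((C−V)·d_A)·d_A = V + 7.5719·d_A = (32.8345,18.9831)
T_B = V + ((C−V)·d_B)·d_B = V + 7.5719·d_B = (25.5460,25.4187)
sweep = 180° − θ = 100.1098°

center=(31.8851,25.2529) T_A=(32.8345,18.9831) T_B=(25.5460,25.4187) sweep=100.1098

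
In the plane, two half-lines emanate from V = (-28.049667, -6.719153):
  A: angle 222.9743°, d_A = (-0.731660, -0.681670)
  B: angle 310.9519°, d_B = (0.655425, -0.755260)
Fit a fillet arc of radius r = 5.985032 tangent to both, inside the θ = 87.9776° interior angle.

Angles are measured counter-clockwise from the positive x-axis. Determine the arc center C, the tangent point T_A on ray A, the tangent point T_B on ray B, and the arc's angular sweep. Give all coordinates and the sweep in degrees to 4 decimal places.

center=(-28.5062,-15.3246) T_A=(-32.5860,-10.9456) T_B=(-23.9860,-11.4018) sweep=92.0224

bisector direction at 266.9631° = (-0.052979,-0.998596)
center distance |VC| = r/sin(θ/2) = 5.985032/sin(43.9888°) = 8.617537
C = V + |VC|·bis = (-28.5062,-15.3246)
T_A = V + ((C−V)·d_A)·d_A = V + 6.2001·d_A = (-32.5860,-10.9456)
T_B = V + ((C−V)·d_B)·d_B = V + 6.2001·d_B = (-23.9860,-11.4018)
sweep = 180° − θ = 92.0224°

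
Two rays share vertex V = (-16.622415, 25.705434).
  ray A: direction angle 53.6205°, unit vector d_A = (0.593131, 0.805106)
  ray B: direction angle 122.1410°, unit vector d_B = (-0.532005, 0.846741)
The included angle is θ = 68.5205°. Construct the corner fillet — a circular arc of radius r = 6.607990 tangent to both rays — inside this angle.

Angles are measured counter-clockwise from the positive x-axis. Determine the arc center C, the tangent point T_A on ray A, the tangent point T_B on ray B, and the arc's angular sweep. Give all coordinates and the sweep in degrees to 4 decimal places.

center=(-16.1883,37.4355) T_A=(-10.8682,33.5161) T_B=(-21.7836,33.9200) sweep=111.4795

bisector direction at 87.8808° = (0.036979,0.999316)
center distance |VC| = r/sin(θ/2) = 6.607990/sin(34.2602°) = 11.738089
C = V + |VC|·bis = (-16.1883,37.4355)
T_A = V + ((C−V)·d_A)·d_A = V + 9.7014·d_A = (-10.8682,33.5161)
T_B = V + ((C−V)·d_B)·d_B = V + 9.7014·d_B = (-21.7836,33.9200)
sweep = 180° − θ = 111.4795°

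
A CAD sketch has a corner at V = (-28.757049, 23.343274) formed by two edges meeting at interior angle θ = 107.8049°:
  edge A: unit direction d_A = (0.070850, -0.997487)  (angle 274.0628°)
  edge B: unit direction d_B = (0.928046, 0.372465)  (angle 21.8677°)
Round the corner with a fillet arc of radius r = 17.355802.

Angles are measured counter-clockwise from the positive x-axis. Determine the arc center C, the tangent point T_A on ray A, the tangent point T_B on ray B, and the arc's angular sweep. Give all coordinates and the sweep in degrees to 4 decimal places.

bisector direction at 327.9653° = (0.847727,-0.530434)
center distance |VC| = r/sin(θ/2) = 17.355802/sin(53.9025°) = 21.479552
C = V + |VC|·bis = (-10.5483,11.9498)
T_A = V + ((C−V)·d_A)·d_A = V + 12.6549·d_A = (-27.8604,10.7201)
T_B = V + ((C−V)·d_B)·d_B = V + 12.6549·d_B = (-17.0127,28.0568)
sweep = 180° − θ = 72.1951°

center=(-10.5483,11.9498) T_A=(-27.8604,10.7201) T_B=(-17.0127,28.0568) sweep=72.1951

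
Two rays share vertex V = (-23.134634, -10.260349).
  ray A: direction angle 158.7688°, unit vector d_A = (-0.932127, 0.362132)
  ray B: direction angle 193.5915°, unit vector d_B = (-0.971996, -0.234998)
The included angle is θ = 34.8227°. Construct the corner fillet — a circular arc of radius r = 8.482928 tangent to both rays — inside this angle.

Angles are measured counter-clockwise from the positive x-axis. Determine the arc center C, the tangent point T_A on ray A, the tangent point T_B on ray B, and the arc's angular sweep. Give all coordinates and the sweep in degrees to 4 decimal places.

bisector direction at 176.1802° = (-0.997778,0.066620)
center distance |VC| = r/sin(θ/2) = 8.482928/sin(17.4113°) = 28.349207
C = V + |VC|·bis = (-51.4209,-8.3717)
T_A = V + ((C−V)·d_A)·d_A = V + 27.0503·d_A = (-48.3489,-0.4646)
T_B = V + ((C−V)·d_B)·d_B = V + 27.0503·d_B = (-49.4274,-16.6171)
sweep = 180° − θ = 145.1773°

center=(-51.4209,-8.3717) T_A=(-48.3489,-0.4646) T_B=(-49.4274,-16.6171) sweep=145.1773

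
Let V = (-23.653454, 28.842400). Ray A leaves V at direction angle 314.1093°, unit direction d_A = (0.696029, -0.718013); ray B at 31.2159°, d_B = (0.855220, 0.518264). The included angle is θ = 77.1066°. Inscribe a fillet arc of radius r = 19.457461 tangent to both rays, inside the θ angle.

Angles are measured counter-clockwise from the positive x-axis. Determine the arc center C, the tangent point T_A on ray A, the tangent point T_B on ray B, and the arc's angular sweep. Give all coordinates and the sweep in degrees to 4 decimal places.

bisector direction at 352.6626° = (0.991811,-0.127712)
center distance |VC| = r/sin(θ/2) = 19.457461/sin(38.5533°) = 31.219733
C = V + |VC|·bis = (7.3106,24.8553)
T_A = V + ((C−V)·d_A)·d_A = V + 24.4147·d_A = (-6.6601,11.3123)
T_B = V + ((C−V)·d_B)·d_B = V + 24.4147·d_B = (-2.7735,41.4957)
sweep = 180° − θ = 102.8934°

center=(7.3106,24.8553) T_A=(-6.6601,11.3123) T_B=(-2.7735,41.4957) sweep=102.8934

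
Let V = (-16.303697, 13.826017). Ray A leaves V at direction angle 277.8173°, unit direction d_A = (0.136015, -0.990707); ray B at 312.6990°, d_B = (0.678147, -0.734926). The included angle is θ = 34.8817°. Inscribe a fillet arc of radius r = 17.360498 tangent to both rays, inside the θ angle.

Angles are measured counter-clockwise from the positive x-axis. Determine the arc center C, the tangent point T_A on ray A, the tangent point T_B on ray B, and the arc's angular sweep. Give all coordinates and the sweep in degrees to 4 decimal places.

center=(8.4115,-38.5585) T_A=(-8.7876,-40.9198) T_B=(21.1702,-26.7855) sweep=145.1183

bisector direction at 295.2581° = (0.426697,-0.904394)
center distance |VC| = r/sin(θ/2) = 17.360498/sin(17.4409°) = 57.922183
C = V + |VC|·bis = (8.4115,-38.5585)
T_A = V + ((C−V)·d_A)·d_A = V + 55.2593·d_A = (-8.7876,-40.9198)
T_B = V + ((C−V)·d_B)·d_B = V + 55.2593·d_B = (21.1702,-26.7855)
sweep = 180° − θ = 145.1183°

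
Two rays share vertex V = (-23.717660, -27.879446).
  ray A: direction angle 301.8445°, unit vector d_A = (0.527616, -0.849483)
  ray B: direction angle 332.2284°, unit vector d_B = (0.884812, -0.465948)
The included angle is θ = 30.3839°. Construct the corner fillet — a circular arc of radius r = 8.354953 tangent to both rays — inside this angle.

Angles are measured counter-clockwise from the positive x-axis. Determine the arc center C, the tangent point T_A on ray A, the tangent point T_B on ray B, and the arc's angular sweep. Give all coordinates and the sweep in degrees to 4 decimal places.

bisector direction at 317.0365° = (0.731787,-0.681533)
center distance |VC| = r/sin(θ/2) = 8.354953/sin(15.1920°) = 31.882612
C = V + |VC|·bis = (-0.3864,-49.6085)
T_A = V + ((C−V)·d_A)·d_A = V + 30.7684·d_A = (-7.4838,-54.0167)
T_B = V + ((C−V)·d_B)·d_B = V + 30.7684·d_B = (3.5066,-42.2159)
sweep = 180° − θ = 149.6161°

center=(-0.3864,-49.6085) T_A=(-7.4838,-54.0167) T_B=(3.5066,-42.2159) sweep=149.6161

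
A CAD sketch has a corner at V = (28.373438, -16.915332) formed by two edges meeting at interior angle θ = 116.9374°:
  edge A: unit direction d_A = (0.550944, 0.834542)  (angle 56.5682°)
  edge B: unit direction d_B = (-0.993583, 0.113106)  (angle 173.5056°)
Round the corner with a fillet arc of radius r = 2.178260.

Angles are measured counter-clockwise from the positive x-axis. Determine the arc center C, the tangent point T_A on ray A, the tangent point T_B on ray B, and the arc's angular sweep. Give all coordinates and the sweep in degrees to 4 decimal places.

center=(27.2919,-14.5999) T_A=(29.1098,-15.8000) T_B=(27.0455,-16.7642) sweep=63.0626

bisector direction at 115.0369° = (-0.423202,0.906035)
center distance |VC| = r/sin(θ/2) = 2.178260/sin(58.4687°) = 2.555580
C = V + |VC|·bis = (27.2919,-14.5999)
T_A = V + ((C−V)·d_A)·d_A = V + 1.3365·d_A = (29.1098,-15.8000)
T_B = V + ((C−V)·d_B)·d_B = V + 1.3365·d_B = (27.0455,-16.7642)
sweep = 180° − θ = 63.0626°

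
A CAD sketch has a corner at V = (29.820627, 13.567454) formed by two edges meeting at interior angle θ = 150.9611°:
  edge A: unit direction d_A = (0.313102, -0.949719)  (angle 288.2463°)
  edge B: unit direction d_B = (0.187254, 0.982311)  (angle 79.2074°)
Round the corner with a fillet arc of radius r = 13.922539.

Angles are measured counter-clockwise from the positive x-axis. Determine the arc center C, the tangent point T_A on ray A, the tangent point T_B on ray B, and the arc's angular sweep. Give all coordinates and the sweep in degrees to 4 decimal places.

bisector direction at 3.7269° = (0.997885,0.065000)
center distance |VC| = r/sin(θ/2) = 13.922539/sin(75.4805°) = 14.381858
C = V + |VC|·bis = (44.1721,14.5023)
T_A = V + ((C−V)·d_A)·d_A = V + 3.6057·d_A = (30.9496,10.1431)
T_B = V + ((C−V)·d_B)·d_B = V + 3.6057·d_B = (30.4958,17.1093)
sweep = 180° − θ = 29.0389°

center=(44.1721,14.5023) T_A=(30.9496,10.1431) T_B=(30.4958,17.1093) sweep=29.0389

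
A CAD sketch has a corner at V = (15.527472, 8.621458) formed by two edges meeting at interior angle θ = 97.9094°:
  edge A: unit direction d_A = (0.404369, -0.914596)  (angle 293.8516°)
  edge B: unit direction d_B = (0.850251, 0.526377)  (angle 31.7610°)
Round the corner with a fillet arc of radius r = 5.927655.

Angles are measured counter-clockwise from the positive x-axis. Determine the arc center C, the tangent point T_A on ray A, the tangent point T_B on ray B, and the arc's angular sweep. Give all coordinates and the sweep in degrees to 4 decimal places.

center=(23.0359,6.2981) T_A=(17.6144,3.9012) T_B=(19.9157,11.3381) sweep=82.0906

bisector direction at 342.8063° = (0.955311,-0.295603)
center distance |VC| = r/sin(θ/2) = 5.927655/sin(48.9547°) = 7.859624
C = V + |VC|·bis = (23.0359,6.2981)
T_A = V + ((C−V)·d_A)·d_A = V + 5.1611·d_A = (17.6144,3.9012)
T_B = V + ((C−V)·d_B)·d_B = V + 5.1611·d_B = (19.9157,11.3381)
sweep = 180° − θ = 82.0906°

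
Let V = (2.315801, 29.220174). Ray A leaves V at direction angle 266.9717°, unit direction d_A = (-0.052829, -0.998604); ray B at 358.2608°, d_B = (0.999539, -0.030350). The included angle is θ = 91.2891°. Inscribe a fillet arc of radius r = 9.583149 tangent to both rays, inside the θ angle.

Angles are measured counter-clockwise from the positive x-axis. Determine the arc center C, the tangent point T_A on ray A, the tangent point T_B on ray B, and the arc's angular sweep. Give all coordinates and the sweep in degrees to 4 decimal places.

bisector direction at 312.6162° = (0.677085,-0.735905)
center distance |VC| = r/sin(θ/2) = 9.583149/sin(45.6446°) = 13.402697
C = V + |VC|·bis = (11.3906,19.3571)
T_A = V + ((C−V)·d_A)·d_A = V + 9.3699·d_A = (1.8208,19.8633)
T_B = V + ((C−V)·d_B)·d_B = V + 9.3699·d_B = (11.6814,28.9358)
sweep = 180° − θ = 88.7109°

center=(11.3906,19.3571) T_A=(1.8208,19.8633) T_B=(11.6814,28.9358) sweep=88.7109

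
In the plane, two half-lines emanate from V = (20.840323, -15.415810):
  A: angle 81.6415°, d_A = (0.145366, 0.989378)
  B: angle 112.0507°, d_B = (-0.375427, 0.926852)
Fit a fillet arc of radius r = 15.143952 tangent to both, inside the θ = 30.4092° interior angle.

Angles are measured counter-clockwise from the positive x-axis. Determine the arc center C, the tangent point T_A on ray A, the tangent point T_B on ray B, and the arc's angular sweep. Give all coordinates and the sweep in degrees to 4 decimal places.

bisector direction at 96.8461° = (-0.119203,0.992870)
center distance |VC| = r/sin(θ/2) = 15.143952/sin(15.2046°) = 57.742575
C = V + |VC|·bis = (13.9572,41.9151)
T_A = V + ((C−V)·d_A)·d_A = V + 55.7213·d_A = (28.9403,39.7136)
T_B = V + ((C−V)·d_B)·d_B = V + 55.7213·d_B = (-0.0790,36.2296)
sweep = 180° − θ = 149.5908°

center=(13.9572,41.9151) T_A=(28.9403,39.7136) T_B=(-0.0790,36.2296) sweep=149.5908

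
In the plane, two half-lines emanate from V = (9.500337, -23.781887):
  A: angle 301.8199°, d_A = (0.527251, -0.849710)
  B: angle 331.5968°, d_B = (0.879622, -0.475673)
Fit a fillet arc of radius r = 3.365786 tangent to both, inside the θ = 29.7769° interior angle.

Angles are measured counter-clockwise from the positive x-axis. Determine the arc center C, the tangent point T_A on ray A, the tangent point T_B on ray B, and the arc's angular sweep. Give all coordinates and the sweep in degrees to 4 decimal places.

bisector direction at 316.7084° = (0.727873,-0.685712)
center distance |VC| = r/sin(θ/2) = 3.365786/sin(14.8885°) = 13.099605
C = V + |VC|·bis = (19.0352,-32.7644)
T_A = V + ((C−V)·d_A)·d_A = V + 12.6598·d_A = (16.1752,-34.5391)
T_B = V + ((C−V)·d_B)·d_B = V + 12.6598·d_B = (20.6362,-29.8038)
sweep = 180° − θ = 150.2231°

center=(19.0352,-32.7644) T_A=(16.1752,-34.5391) T_B=(20.6362,-29.8038) sweep=150.2231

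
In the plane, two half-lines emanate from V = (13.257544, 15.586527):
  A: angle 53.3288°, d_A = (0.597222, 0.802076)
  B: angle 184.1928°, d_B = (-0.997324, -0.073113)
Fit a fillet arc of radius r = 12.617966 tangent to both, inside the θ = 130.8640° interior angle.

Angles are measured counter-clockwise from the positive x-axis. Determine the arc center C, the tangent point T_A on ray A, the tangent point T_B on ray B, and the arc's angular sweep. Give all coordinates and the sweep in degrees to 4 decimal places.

bisector direction at 118.7608° = (-0.481154,0.876636)
center distance |VC| = r/sin(θ/2) = 12.617966/sin(65.4320°) = 13.874001
C = V + |VC|·bis = (6.5820,27.7490)
T_A = V + ((C−V)·d_A)·d_A = V + 5.7684·d_A = (16.7026,20.2132)
T_B = V + ((C−V)·d_B)·d_B = V + 5.7684·d_B = (7.5045,15.1648)
sweep = 180° − θ = 49.1360°

center=(6.5820,27.7490) T_A=(16.7026,20.2132) T_B=(7.5045,15.1648) sweep=49.1360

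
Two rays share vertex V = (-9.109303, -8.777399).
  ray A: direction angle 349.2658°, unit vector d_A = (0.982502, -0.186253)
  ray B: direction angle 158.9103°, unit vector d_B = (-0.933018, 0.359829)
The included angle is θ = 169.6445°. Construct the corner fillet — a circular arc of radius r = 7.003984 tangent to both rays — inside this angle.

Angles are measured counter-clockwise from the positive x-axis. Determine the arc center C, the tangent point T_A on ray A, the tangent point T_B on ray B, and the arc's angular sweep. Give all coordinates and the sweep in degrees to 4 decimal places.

bisector direction at 74.0881° = (0.274160,0.961684)
center distance |VC| = r/sin(θ/2) = 7.003984/sin(84.8222°) = 7.032681
C = V + |VC|·bis = (-7.1812,-2.0142)
T_A = V + ((C−V)·d_A)·d_A = V + 0.6347·d_A = (-8.4857,-8.8956)
T_B = V + ((C−V)·d_B)·d_B = V + 0.6347·d_B = (-9.7015,-8.5490)
sweep = 180° − θ = 10.3555°

center=(-7.1812,-2.0142) T_A=(-8.4857,-8.8956) T_B=(-9.7015,-8.5490) sweep=10.3555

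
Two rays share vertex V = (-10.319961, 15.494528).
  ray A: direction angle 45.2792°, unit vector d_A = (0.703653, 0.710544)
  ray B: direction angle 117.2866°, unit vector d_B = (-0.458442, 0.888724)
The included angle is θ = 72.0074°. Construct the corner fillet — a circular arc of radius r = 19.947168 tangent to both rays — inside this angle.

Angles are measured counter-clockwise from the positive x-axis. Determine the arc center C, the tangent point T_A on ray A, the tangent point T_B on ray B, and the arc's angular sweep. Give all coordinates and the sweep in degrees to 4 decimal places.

bisector direction at 81.2829° = (0.151556,0.988449)
center distance |VC| = r/sin(θ/2) = 19.947168/sin(36.0037°) = 33.933133
C = V + |VC|·bis = (-5.1772,49.0357)
T_A = V + ((C−V)·d_A)·d_A = V + 27.4512·d_A = (8.9961,34.9998)
T_B = V + ((C−V)·d_B)·d_B = V + 27.4512·d_B = (-22.9047,39.8911)
sweep = 180° − θ = 107.9926°

center=(-5.1772,49.0357) T_A=(8.9961,34.9998) T_B=(-22.9047,39.8911) sweep=107.9926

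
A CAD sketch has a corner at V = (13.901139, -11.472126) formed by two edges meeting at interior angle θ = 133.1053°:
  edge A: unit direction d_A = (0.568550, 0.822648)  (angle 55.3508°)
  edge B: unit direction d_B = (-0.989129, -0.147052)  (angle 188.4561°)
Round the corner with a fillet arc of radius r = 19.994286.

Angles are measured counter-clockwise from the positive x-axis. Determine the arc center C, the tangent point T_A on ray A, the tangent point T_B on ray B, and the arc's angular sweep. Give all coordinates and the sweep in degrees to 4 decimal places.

center=(2.3833,7.0296) T_A=(18.8316,-4.3382) T_B=(5.3235,-12.7473) sweep=46.8947

bisector direction at 121.9035° = (-0.528489,0.848940)
center distance |VC| = r/sin(θ/2) = 19.994286/sin(66.5526°) = 21.793893
C = V + |VC|·bis = (2.3833,7.0296)
T_A = V + ((C−V)·d_A)·d_A = V + 8.6719·d_A = (18.8316,-4.3382)
T_B = V + ((C−V)·d_B)·d_B = V + 8.6719·d_B = (5.3235,-12.7473)
sweep = 180° − θ = 46.8947°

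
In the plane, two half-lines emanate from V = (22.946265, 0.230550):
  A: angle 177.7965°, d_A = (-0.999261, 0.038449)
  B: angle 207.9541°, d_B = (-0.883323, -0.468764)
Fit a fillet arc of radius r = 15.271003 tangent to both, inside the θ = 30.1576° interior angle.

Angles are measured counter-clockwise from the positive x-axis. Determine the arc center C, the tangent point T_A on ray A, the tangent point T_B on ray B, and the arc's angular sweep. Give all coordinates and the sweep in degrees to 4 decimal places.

center=(-34.2792,-12.8499) T_A=(-33.6921,2.4098) T_B=(-27.1207,-26.3391) sweep=149.8424

bisector direction at 192.8753° = (-0.974857,-0.222830)
center distance |VC| = r/sin(θ/2) = 15.271003/sin(15.0788°) = 58.701380
C = V + |VC|·bis = (-34.2792,-12.8499)
T_A = V + ((C−V)·d_A)·d_A = V + 56.6802·d_A = (-33.6921,2.4098)
T_B = V + ((C−V)·d_B)·d_B = V + 56.6802·d_B = (-27.1207,-26.3391)
sweep = 180° − θ = 149.8424°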